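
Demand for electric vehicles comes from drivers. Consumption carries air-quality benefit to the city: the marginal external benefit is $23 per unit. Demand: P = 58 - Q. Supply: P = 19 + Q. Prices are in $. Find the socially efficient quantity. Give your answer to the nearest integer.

Social marginal benefit = demand + MEB = 81 - Q.
Set SMB = MC: 81 - Q = 19 + Q → Q* = 31.0000.

Q* = 31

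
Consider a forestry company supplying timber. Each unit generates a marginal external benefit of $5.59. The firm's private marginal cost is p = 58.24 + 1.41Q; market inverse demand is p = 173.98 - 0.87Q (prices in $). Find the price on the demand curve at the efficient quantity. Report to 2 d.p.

Social marginal cost = private MC − MEB = 52.65 + 1.41Q.
Set SMC = demand: 52.65 + 1.41Q = 173.98 - 0.87Q → Q* = 53.2149.
Consumer price on the demand curve at Q*: 173.98 − 0.87×53.2149 = 127.6830.

P = $127.68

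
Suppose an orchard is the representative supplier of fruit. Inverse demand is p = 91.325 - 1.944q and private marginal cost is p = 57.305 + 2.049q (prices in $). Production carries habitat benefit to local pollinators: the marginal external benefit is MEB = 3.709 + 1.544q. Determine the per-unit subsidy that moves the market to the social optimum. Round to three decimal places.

Social marginal cost = private MC − MEB = 53.596 + 0.505q.
Set SMC = demand: 53.596 + 0.505q = 91.325 - 1.944q → q* = 15.4059.
The Pigouvian subsidy equals MEB at q*: 3.709 + 1.544×15.4059 = 27.4957.

subsidy = $27.496 per unit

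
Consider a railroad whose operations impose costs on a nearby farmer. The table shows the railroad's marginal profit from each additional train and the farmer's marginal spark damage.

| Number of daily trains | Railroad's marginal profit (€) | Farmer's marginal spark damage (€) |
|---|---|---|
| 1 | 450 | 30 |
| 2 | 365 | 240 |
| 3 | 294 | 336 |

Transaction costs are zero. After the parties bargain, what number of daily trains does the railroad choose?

Bargaining reaches the level where marginal profit last exceeds marginal spark damage.
That holds through level 2 (365 ≥ 240) but not at 3 (294 < 336).

2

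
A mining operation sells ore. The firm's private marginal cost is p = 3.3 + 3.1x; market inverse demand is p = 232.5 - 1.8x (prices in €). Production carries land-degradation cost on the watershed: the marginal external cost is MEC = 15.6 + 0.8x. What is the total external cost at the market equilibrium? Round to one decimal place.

€1604.9

Market equilibrium (private): 3.3 + 3.1x = 232.5 - 1.8x → x_m = 46.7755.
Total external cost = ∫₀^{x_m} (15.6 + 0.8x) dx = 15.6×46.7755 + ½×0.8×46.7755² = 1604.8768.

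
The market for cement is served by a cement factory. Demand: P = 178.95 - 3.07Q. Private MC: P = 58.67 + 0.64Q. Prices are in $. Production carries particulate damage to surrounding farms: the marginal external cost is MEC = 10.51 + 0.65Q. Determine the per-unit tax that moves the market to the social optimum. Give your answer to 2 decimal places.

Social marginal cost = private MC + MEC = 69.18 + 1.29Q.
Set SMC = demand: 69.18 + 1.29Q = 178.95 - 3.07Q → Q* = 25.1766.
The Pigouvian tax equals MEC at Q*: 10.51 + 0.65×25.1766 = 26.8748.

tax = $26.87 per unit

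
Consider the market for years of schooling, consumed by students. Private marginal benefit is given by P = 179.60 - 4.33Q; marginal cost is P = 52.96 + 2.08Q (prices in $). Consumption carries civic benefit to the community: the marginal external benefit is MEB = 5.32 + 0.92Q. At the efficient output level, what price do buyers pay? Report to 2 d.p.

P = $75.52

Social marginal benefit = demand + MEB = 184.92 - 3.41Q.
Set SMB = MC: 184.92 - 3.41Q = 52.96 + 2.08Q → Q* = 24.0364.
Consumer price on the demand curve at Q*: 179.60 − 4.33×24.0364 = 75.5224.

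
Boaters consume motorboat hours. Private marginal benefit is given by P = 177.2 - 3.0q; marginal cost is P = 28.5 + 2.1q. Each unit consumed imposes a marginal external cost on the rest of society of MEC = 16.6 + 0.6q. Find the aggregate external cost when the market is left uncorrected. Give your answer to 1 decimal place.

Market equilibrium (private): 28.5 + 2.1q = 177.2 - 3.0q → q_m = 29.1569.
Total external cost = ∫₀^{q_m} (16.6 + 0.6q) dq = 16.6×29.1569 + ½×0.6×29.1569² = 739.0420.

739.0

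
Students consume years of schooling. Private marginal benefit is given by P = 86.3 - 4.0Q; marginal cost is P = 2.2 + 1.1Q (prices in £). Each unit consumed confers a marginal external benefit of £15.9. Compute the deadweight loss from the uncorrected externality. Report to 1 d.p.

DWL = £24.8

Market equilibrium (private): 2.2 + 1.1Q = 86.3 - 4.0Q → Q_m = 16.4902.
Social marginal benefit = demand + MEB = 102.2 - 4.0Q.
Set SMB = MC: 102.2 - 4.0Q = 2.2 + 1.1Q → Q* = 19.6078.
Between Q* and Q_m the wedge SMB − MC runs linearly from 0 to MEB(Q_m), so the loss is a triangle.
DWL = ½ × 3.1176 × 15.9000 = 24.7849.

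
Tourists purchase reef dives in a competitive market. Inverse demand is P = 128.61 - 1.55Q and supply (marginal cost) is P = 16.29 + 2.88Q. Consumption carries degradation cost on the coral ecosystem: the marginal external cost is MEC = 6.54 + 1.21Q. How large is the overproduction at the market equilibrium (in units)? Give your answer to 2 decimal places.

6.60 units

Market equilibrium (private): 16.29 + 2.88Q = 128.61 - 1.55Q → Q_m = 25.3544.
Social marginal benefit = demand − MEC = 122.07 - 2.76Q.
Set SMB = MC: 122.07 - 2.76Q = 16.29 + 2.88Q → Q* = 18.7553.
Gap = |25.3544 − 18.7553| = 6.5991.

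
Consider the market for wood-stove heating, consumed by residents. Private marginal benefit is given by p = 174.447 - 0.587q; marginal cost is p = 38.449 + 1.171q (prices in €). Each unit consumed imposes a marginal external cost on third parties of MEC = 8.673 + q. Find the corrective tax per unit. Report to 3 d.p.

tax = €54.839 per unit

Social marginal benefit = demand − MEC = 165.774 - 1.587q.
Set SMB = MC: 165.774 - 1.587q = 38.449 + 1.171q → q* = 46.1657.
The Pigouvian tax equals MEC at q*: 8.673 + 1.000×46.1657 = 54.8387.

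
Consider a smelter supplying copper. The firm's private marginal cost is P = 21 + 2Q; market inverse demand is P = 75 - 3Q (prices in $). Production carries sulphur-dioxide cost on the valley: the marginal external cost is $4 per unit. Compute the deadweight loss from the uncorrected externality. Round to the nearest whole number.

Market equilibrium (private): 21 + 2Q = 75 - 3Q → Q_m = 10.8000.
Social marginal cost = private MC + MEC = 25 + 2Q.
Set SMC = demand: 25 + 2Q = 75 - 3Q → Q* = 10.0000.
Between Q* and Q_m the wedge SMC − demand runs linearly from 0 to MEC(Q_m), so the loss is a triangle.
DWL = ½ × 0.8000 × 4.0000 = 1.6000.

DWL = $2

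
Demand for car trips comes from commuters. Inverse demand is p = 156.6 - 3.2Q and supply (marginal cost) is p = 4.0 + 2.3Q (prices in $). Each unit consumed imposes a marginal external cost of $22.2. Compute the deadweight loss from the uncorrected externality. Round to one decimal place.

DWL = $44.8

Market equilibrium (private): 4.0 + 2.3Q = 156.6 - 3.2Q → Q_m = 27.7455.
Social marginal benefit = demand − MEC = 134.4 - 3.2Q.
Set SMB = MC: 134.4 - 3.2Q = 4.0 + 2.3Q → Q* = 23.7091.
The welfare-loss triangle has base |Q_m − Q*| and height MEC(Q_m) (the vertical gap between SMB and MC is zero at Q* and MEC at Q_m).
DWL = ½ × 4.0364 × 22.2000 = 44.8040.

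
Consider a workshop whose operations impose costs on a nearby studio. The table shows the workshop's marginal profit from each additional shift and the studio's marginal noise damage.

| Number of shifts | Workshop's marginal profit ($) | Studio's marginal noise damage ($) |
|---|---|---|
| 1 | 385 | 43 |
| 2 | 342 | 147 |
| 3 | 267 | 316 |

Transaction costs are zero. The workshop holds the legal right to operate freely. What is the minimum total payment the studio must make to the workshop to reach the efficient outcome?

$267

Left alone the workshop would choose level 3 (marginal profit stays positive).
Efficient level: k* = 2 (marginal profit ≥ marginal noise damage through 2).
The studio must at least cover the workshop's forgone profit from cutting 3→2: 267 = 267.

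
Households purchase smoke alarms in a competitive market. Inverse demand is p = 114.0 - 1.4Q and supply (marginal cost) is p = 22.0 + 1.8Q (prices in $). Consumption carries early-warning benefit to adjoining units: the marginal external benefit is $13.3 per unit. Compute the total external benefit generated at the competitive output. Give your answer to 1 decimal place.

$382.4

Market equilibrium (private): 22.0 + 1.8Q = 114.0 - 1.4Q → Q_m = 28.7500.
Total external benefit = MEB × Q_m = 13.3 × 28.7500 = 382.3750.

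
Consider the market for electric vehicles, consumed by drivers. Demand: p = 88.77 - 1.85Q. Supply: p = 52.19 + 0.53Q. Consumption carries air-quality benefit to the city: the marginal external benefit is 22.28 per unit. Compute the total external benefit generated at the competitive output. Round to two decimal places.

Market equilibrium (private): 52.19 + 0.53Q = 88.77 - 1.85Q → Q_m = 15.3697.
Total external benefit = MEB × Q_m = 22.28 × 15.3697 = 342.4369.

342.44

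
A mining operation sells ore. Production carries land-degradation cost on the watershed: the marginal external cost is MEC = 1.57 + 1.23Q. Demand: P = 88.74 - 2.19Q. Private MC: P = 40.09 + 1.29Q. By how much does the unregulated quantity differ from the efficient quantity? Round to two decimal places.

3.98 units

Market equilibrium (private): 40.09 + 1.29Q = 88.74 - 2.19Q → Q_m = 13.9799.
Social marginal cost = private MC + MEC = 41.66 + 2.52Q.
Set SMC = demand: 41.66 + 2.52Q = 88.74 - 2.19Q → Q* = 9.9958.
Gap = |13.9799 − 9.9958| = 3.9841.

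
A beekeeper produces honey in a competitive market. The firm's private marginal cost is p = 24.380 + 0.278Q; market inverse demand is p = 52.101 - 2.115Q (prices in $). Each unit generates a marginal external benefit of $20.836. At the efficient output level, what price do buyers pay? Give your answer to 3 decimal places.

P = $9.185

Social marginal cost = private MC − MEB = 3.544 + 0.278Q.
Set SMC = demand: 3.544 + 0.278Q = 52.101 - 2.115Q → Q* = 20.2913.
Consumer price on the demand curve at Q*: 52.101 − 2.115×20.2913 = 9.1849.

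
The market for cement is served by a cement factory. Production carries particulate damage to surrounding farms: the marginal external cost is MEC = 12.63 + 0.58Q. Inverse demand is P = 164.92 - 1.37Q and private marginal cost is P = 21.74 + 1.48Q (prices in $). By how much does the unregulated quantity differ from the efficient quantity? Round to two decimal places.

12.18 units

Market equilibrium (private): 21.74 + 1.48Q = 164.92 - 1.37Q → Q_m = 50.2386.
Social marginal cost = private MC + MEC = 34.37 + 2.06Q.
Set SMC = demand: 34.37 + 2.06Q = 164.92 - 1.37Q → Q* = 38.0612.
Gap = |50.2386 − 38.0612| = 12.1774.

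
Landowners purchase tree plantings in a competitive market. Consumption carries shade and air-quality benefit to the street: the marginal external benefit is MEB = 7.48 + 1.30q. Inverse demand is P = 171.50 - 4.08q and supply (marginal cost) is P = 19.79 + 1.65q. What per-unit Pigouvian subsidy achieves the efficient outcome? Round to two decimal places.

subsidy = 54.19 per unit

Social marginal benefit = demand + MEB = 178.98 - 2.78q.
Set SMB = MC: 178.98 - 2.78q = 19.79 + 1.65q → q* = 35.9345.
The Pigouvian subsidy equals MEB at q*: 7.48 + 1.30×35.9345 = 54.1949.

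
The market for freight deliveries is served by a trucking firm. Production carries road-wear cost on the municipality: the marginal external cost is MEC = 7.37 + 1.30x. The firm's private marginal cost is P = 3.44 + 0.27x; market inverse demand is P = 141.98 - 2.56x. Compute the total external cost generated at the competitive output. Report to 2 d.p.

Market equilibrium (private): 3.44 + 0.27x = 141.98 - 2.56x → x_m = 48.9541.
Total external cost = ∫₀^{x_m} (7.37 + 1.30x) dx = 7.37×48.9541 + ½×1.30×48.9541² = 1918.5193.

1918.52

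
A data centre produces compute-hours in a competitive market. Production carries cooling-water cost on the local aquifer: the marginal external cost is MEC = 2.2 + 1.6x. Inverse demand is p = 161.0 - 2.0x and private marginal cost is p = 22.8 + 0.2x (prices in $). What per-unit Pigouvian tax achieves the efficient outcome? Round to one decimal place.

Social marginal cost = private MC + MEC = 25.0 + 1.8x.
Set SMC = demand: 25.0 + 1.8x = 161.0 - 2.0x → x* = 35.7895.
The Pigouvian tax equals MEC at x*: 2.2 + 1.6×35.7895 = 59.4632.

tax = $59.5 per unit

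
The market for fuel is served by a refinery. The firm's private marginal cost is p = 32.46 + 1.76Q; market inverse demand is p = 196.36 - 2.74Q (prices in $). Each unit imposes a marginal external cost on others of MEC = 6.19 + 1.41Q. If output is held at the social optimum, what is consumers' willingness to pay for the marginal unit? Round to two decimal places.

P = $123.24

Social marginal cost = private MC + MEC = 38.65 + 3.17Q.
Set SMC = demand: 38.65 + 3.17Q = 196.36 - 2.74Q → Q* = 26.6853.
Consumer price on the demand curve at Q*: 196.36 − 2.74×26.6853 = 123.2423.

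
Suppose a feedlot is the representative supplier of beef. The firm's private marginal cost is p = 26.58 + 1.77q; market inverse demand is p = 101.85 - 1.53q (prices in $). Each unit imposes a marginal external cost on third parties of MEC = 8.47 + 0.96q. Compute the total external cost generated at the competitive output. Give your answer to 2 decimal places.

$442.92

Market equilibrium (private): 26.58 + 1.77q = 101.85 - 1.53q → q_m = 22.8091.
Total external cost = ∫₀^{q_m} (8.47 + 0.96q) dq = 8.47×22.8091 + ½×0.96×22.8091² = 442.9155.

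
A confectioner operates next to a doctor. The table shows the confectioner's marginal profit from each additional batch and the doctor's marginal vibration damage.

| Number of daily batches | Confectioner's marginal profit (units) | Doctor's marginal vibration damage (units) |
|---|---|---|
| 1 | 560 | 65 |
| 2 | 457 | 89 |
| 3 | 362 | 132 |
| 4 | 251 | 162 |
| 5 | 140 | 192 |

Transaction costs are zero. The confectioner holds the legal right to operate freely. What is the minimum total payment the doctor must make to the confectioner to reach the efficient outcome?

Left alone the confectioner would choose level 5 (marginal profit stays positive).
Efficient level: k* = 4 (marginal profit ≥ marginal vibration damage through 4).
The doctor must at least cover the confectioner's forgone profit from cutting 5→4: 140 = 140.

140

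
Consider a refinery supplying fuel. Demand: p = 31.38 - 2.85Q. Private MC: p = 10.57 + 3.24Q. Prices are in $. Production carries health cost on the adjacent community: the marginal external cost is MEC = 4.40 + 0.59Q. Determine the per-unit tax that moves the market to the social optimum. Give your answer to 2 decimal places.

tax = $5.85 per unit

Social marginal cost = private MC + MEC = 14.97 + 3.83Q.
Set SMC = demand: 14.97 + 3.83Q = 31.38 - 2.85Q → Q* = 2.4566.
The Pigouvian tax equals MEC at Q*: 4.40 + 0.59×2.4566 = 5.8494.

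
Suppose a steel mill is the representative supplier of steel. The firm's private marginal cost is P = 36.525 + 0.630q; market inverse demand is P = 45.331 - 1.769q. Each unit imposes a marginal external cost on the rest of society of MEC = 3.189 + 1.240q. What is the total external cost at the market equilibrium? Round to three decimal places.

20.060

Market equilibrium (private): 36.525 + 0.630q = 45.331 - 1.769q → q_m = 3.6707.
Total external cost = ∫₀^{q_m} (3.189 + 1.240q) dq = 3.189×3.6707 + ½×1.240×3.6707² = 20.0598.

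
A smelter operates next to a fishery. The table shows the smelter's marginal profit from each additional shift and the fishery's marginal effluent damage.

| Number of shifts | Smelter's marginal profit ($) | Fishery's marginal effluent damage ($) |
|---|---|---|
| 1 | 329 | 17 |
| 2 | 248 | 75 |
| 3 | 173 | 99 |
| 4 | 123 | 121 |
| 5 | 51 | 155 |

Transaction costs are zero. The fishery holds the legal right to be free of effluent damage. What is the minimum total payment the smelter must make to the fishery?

$312

Efficient level: marginal profit ≥ marginal effluent damage through level 4, so k* = 4.
With the fishery holding the right, the smelter must at least compensate total damage at k*: 17 + 75 + 99 + 121 = 312.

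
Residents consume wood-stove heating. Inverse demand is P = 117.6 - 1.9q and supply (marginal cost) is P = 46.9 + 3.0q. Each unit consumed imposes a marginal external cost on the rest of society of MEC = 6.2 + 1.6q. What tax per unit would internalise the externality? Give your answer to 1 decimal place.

tax = 22.1 per unit

Social marginal benefit = demand − MEC = 111.4 - 3.5q.
Set SMB = MC: 111.4 - 3.5q = 46.9 + 3.0q → q* = 9.9231.
The Pigouvian tax equals MEC at q*: 6.2 + 1.6×9.9231 = 22.0770.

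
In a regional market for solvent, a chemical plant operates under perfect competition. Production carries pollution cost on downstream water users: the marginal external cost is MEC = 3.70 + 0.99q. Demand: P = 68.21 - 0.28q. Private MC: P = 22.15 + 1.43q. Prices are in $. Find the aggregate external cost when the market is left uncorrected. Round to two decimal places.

$458.80

Market equilibrium (private): 22.15 + 1.43q = 68.21 - 0.28q → q_m = 26.9357.
Total external cost = ∫₀^{q_m} (3.70 + 0.99q) dq = 3.70×26.9357 + ½×0.99×26.9357² = 458.8004.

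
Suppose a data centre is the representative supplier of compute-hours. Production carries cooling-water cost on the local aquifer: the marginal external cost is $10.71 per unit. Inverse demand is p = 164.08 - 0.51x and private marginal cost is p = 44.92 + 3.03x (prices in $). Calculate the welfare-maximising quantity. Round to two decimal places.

Social marginal cost = private MC + MEC = 55.63 + 3.03x.
Set SMC = demand: 55.63 + 3.03x = 164.08 - 0.51x → x* = 30.6356.

x* = 30.64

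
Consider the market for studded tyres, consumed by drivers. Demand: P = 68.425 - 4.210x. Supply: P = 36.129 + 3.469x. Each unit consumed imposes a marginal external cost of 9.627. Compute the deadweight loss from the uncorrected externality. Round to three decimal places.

Market equilibrium (private): 36.129 + 3.469x = 68.425 - 4.210x → x_m = 4.2058.
Social marginal benefit = demand − MEC = 58.798 - 4.210x.
Set SMB = MC: 58.798 - 4.210x = 36.129 + 3.469x → x* = 2.9521.
The loss is the area between SMB and MC from x* to x_m; with linear curves that's a triangle of height MEC(x_m).
DWL = ½ × 1.2537 × 9.6270 = 6.0347.

DWL = 6.035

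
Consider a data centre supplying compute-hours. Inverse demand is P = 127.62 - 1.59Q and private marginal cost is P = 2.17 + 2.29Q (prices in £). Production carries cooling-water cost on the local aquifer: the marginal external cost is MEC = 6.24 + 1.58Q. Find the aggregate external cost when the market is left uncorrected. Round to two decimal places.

£1027.61

Market equilibrium (private): 2.17 + 2.29Q = 127.62 - 1.59Q → Q_m = 32.3325.
Total external cost = ∫₀^{Q_m} (6.24 + 1.58Q) dQ = 6.24×32.3325 + ½×1.58×32.3325² = 1027.6133.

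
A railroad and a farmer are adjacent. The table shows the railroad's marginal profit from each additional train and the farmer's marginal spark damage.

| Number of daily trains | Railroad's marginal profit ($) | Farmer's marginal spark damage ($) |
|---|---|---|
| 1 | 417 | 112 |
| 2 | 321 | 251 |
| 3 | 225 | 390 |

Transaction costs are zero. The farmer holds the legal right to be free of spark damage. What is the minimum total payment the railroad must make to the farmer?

Efficient level: marginal profit ≥ marginal spark damage through level 2, so k* = 2.
With the farmer holding the right, the railroad must at least compensate total damage at k*: 112 + 251 = 363.

$363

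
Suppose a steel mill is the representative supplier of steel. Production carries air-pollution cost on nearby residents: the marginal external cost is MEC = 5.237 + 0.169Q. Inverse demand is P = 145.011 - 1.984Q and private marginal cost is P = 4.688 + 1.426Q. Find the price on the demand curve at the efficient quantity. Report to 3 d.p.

Social marginal cost = private MC + MEC = 9.925 + 1.595Q.
Set SMC = demand: 9.925 + 1.595Q = 145.011 - 1.984Q → Q* = 37.7441.
Consumer price on the demand curve at Q*: 145.011 − 1.984×37.7441 = 70.1267.

P = 70.127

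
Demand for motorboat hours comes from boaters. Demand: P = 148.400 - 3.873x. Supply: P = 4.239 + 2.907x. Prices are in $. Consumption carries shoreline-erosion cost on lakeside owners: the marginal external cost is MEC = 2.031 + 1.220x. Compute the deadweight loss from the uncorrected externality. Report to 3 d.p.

DWL = $48.900

Market equilibrium (private): 4.239 + 2.907x = 148.400 - 3.873x → x_m = 21.2627.
Social marginal benefit = demand − MEC = 146.369 - 5.093x.
Set SMB = MC: 146.369 - 5.093x = 4.239 + 2.907x → x* = 17.7663.
The loss is the area between SMB and MC from x* to x_m; with linear curves that's a triangle of height MEC(x_m).
DWL = ½ × 3.4964 × 27.9715 = 48.8998.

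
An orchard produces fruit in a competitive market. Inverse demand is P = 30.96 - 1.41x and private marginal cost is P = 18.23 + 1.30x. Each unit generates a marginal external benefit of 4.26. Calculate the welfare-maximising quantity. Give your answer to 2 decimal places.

x* = 6.27

Social marginal cost = private MC − MEB = 13.97 + 1.30x.
Set SMC = demand: 13.97 + 1.30x = 30.96 - 1.41x → x* = 6.2694.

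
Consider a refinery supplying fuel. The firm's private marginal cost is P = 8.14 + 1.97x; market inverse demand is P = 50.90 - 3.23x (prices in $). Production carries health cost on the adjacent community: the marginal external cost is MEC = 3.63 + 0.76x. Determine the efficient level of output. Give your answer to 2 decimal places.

x* = 6.57

Social marginal cost = private MC + MEC = 11.77 + 2.73x.
Set SMC = demand: 11.77 + 2.73x = 50.90 - 3.23x → x* = 6.5654.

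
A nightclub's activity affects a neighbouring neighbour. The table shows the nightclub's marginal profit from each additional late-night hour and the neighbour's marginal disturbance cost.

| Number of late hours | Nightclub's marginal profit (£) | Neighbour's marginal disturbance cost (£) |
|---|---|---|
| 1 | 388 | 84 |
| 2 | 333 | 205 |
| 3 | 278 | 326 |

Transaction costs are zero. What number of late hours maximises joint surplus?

2

Bargaining reaches the level where marginal profit last exceeds marginal disturbance cost.
That holds through level 2 (333 ≥ 205) but not at 3 (278 < 326).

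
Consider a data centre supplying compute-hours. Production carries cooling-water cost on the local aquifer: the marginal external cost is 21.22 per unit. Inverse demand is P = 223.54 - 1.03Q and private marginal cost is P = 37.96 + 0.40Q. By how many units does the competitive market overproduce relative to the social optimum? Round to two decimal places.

14.84 units

Market equilibrium (private): 37.96 + 0.40Q = 223.54 - 1.03Q → Q_m = 129.7762.
Social marginal cost = private MC + MEC = 59.18 + 0.40Q.
Set SMC = demand: 59.18 + 0.40Q = 223.54 - 1.03Q → Q* = 114.9371.
Gap = |129.7762 − 114.9371| = 14.8391.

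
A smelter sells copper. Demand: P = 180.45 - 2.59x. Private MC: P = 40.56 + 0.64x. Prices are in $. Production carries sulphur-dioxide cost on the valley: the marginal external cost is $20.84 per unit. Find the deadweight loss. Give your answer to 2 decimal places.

Market equilibrium (private): 40.56 + 0.64x = 180.45 - 2.59x → x_m = 43.3096.
Social marginal cost = private MC + MEC = 61.40 + 0.64x.
Set SMC = demand: 61.40 + 0.64x = 180.45 - 2.59x → x* = 36.8576.
The loss is the area between SMC and demand from x* to x_m; with linear curves that's a triangle of height MEC(x_m).
DWL = ½ × 6.4520 × 20.8400 = 67.2298.

DWL = $67.23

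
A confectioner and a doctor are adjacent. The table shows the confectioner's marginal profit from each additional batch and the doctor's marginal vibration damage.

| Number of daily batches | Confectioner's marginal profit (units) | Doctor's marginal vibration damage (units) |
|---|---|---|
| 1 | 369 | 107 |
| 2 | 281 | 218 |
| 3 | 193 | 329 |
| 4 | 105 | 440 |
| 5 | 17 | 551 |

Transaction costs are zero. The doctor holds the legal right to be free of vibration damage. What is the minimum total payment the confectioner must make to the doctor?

Efficient level: marginal profit ≥ marginal vibration damage through level 2, so k* = 2.
With the doctor holding the right, the confectioner must at least compensate total damage at k*: 107 + 218 = 325.

325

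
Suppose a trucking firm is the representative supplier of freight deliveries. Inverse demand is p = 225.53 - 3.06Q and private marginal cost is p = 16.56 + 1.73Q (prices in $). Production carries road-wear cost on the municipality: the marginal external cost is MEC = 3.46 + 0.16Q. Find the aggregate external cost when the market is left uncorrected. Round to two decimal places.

Market equilibrium (private): 16.56 + 1.73Q = 225.53 - 3.06Q → Q_m = 43.6263.
Total external cost = ∫₀^{Q_m} (3.46 + 0.16Q) dQ = 3.46×43.6263 + ½×0.16×43.6263² = 303.2073.

$303.21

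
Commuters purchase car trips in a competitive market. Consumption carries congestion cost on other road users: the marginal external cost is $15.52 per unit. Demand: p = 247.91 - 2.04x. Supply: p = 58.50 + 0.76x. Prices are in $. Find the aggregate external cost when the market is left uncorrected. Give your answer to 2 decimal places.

$1049.87

Market equilibrium (private): 58.50 + 0.76x = 247.91 - 2.04x → x_m = 67.6464.
Total external cost = MEC × x_m = 15.52 × 67.6464 = 1049.8721.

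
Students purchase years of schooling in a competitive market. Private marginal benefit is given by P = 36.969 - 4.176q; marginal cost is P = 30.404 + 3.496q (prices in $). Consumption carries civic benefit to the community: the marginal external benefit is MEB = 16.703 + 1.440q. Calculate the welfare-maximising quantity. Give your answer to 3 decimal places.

q* = 3.734

Social marginal benefit = demand + MEB = 53.672 - 2.736q.
Set SMB = MC: 53.672 - 2.736q = 30.404 + 3.496q → q* = 3.7336.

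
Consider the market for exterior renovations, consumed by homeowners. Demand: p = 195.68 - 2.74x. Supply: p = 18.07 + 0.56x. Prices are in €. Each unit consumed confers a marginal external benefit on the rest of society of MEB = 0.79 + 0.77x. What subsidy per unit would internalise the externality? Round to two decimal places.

subsidy = €55.09 per unit

Social marginal benefit = demand + MEB = 196.47 - 1.97x.
Set SMB = MC: 196.47 - 1.97x = 18.07 + 0.56x → x* = 70.5138.
The Pigouvian subsidy equals MEB at x*: 0.79 + 0.77×70.5138 = 55.0856.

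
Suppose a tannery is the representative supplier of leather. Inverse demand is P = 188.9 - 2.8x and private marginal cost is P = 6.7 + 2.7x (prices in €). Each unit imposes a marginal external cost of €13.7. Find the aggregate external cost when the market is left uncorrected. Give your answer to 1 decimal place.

Market equilibrium (private): 6.7 + 2.7x = 188.9 - 2.8x → x_m = 33.1273.
Total external cost = MEC × x_m = 13.7 × 33.1273 = 453.8440.

€453.8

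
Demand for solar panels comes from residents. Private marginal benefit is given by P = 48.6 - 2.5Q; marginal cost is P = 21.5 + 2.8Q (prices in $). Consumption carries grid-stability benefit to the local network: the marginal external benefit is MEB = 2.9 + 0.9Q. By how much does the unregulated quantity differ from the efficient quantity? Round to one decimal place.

1.7 units

Market equilibrium (private): 21.5 + 2.8Q = 48.6 - 2.5Q → Q_m = 5.1132.
Social marginal benefit = demand + MEB = 51.5 - 1.6Q.
Set SMB = MC: 51.5 - 1.6Q = 21.5 + 2.8Q → Q* = 6.8182.
Gap = |5.1132 − 6.8182| = 1.7050.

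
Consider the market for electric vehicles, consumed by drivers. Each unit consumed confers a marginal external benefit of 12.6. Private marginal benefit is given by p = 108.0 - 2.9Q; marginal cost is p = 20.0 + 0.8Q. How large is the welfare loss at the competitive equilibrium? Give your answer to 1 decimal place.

Market equilibrium (private): 20.0 + 0.8Q = 108.0 - 2.9Q → Q_m = 23.7838.
Social marginal benefit = demand + MEB = 120.6 - 2.9Q.
Set SMB = MC: 120.6 - 2.9Q = 20.0 + 0.8Q → Q* = 27.1892.
The welfare-loss triangle has base |Q_m − Q*| and height MEB(Q_m) (the vertical gap between SMB and MC is zero at Q* and MEB at Q_m).
DWL = ½ × 3.4054 × 12.6000 = 21.4540.

DWL = 21.5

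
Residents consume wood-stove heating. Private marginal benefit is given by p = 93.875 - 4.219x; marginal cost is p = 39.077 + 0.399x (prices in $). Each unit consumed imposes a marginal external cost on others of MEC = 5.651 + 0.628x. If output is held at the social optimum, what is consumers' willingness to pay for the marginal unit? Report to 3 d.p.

Social marginal benefit = demand − MEC = 88.224 - 4.847x.
Set SMB = MC: 88.224 - 4.847x = 39.077 + 0.399x → x* = 9.3685.
Consumer price on the demand curve at x*: 93.875 − 4.219×9.3685 = 54.3493.

P = $54.349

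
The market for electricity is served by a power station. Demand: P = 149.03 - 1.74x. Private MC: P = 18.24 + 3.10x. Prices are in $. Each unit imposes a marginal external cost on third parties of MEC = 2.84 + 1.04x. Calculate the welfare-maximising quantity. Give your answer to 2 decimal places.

x* = 21.76

Social marginal cost = private MC + MEC = 21.08 + 4.14x.
Set SMC = demand: 21.08 + 4.14x = 149.03 - 1.74x → x* = 21.7602.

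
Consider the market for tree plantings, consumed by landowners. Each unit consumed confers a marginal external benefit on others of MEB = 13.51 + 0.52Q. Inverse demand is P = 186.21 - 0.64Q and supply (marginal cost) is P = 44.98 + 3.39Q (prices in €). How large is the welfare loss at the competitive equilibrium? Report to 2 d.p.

DWL = €143.45

Market equilibrium (private): 44.98 + 3.39Q = 186.21 - 0.64Q → Q_m = 35.0447.
Social marginal benefit = demand + MEB = 199.72 - 0.12Q.
Set SMB = MC: 199.72 - 0.12Q = 44.98 + 3.39Q → Q* = 44.0855.
Between Q* and Q_m the wedge SMB − MC runs linearly from 0 to MEB(Q_m), so the loss is a triangle.
DWL = ½ × 9.0408 × 31.7332 = 143.4468.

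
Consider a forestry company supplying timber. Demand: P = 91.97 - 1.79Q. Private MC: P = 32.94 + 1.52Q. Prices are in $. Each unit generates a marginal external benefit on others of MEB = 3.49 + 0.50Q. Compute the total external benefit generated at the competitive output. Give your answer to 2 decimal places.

Market equilibrium (private): 32.94 + 1.52Q = 91.97 - 1.79Q → Q_m = 17.8338.
Total external benefit = ∫₀^{Q_m} (3.49 + 0.50Q) dQ = 3.49×17.8338 + ½×0.50×17.8338² = 141.7511.

$141.75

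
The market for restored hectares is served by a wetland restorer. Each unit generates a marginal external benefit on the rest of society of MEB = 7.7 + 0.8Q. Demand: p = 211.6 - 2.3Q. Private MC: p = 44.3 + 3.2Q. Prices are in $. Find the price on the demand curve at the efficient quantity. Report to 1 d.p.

Social marginal cost = private MC − MEB = 36.6 + 2.4Q.
Set SMC = demand: 36.6 + 2.4Q = 211.6 - 2.3Q → Q* = 37.2340.
Consumer price on the demand curve at Q*: 211.6 − 2.3×37.2340 = 125.9618.

P = $126.0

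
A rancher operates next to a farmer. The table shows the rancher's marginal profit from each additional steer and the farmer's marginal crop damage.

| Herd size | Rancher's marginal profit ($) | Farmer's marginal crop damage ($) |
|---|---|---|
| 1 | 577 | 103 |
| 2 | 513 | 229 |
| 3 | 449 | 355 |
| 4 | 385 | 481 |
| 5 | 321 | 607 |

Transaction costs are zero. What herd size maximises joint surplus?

3

Bargaining reaches the level where marginal profit last exceeds marginal crop damage.
That holds through level 3 (449 ≥ 355) but not at 4 (385 < 481).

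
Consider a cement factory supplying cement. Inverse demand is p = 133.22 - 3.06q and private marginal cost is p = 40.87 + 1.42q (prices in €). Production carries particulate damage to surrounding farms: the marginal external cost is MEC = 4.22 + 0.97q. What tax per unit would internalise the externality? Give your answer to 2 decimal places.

Social marginal cost = private MC + MEC = 45.09 + 2.39q.
Set SMC = demand: 45.09 + 2.39q = 133.22 - 3.06q → q* = 16.1706.
The Pigouvian tax equals MEC at q*: 4.22 + 0.97×16.1706 = 19.9055.

tax = €19.91 per unit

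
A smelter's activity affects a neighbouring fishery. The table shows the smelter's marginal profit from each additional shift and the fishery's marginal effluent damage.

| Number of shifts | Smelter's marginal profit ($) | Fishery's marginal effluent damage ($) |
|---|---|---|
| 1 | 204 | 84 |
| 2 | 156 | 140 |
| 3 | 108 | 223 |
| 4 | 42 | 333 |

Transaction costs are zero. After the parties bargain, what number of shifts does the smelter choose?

Bargaining reaches the level where marginal profit last exceeds marginal effluent damage.
That holds through level 2 (156 ≥ 140) but not at 3 (108 < 223).

2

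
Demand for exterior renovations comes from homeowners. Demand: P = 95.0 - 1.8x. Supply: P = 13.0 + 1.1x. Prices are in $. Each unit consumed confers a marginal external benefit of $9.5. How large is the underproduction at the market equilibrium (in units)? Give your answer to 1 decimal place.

3.3 units

Market equilibrium (private): 13.0 + 1.1x = 95.0 - 1.8x → x_m = 28.2759.
Social marginal benefit = demand + MEB = 104.5 - 1.8x.
Set SMB = MC: 104.5 - 1.8x = 13.0 + 1.1x → x* = 31.5517.
Gap = |28.2759 − 31.5517| = 3.2758.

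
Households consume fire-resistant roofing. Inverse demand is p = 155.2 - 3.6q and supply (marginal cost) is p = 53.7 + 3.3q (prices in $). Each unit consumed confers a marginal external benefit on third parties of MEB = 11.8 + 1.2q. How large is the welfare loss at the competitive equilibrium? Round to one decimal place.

Market equilibrium (private): 53.7 + 3.3q = 155.2 - 3.6q → q_m = 14.7101.
Social marginal benefit = demand + MEB = 167.0 - 2.4q.
Set SMB = MC: 167.0 - 2.4q = 53.7 + 3.3q → q* = 19.8772.
The loss is the area between SMB and MC from q* to q_m; with linear curves that's a triangle of height MEB(q_m).
DWL = ½ × 5.1671 × 29.4522 = 76.0912.

DWL = $76.1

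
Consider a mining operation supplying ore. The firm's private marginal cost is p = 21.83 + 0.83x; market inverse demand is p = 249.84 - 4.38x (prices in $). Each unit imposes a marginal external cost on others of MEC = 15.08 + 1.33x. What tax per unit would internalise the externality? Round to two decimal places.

tax = $58.38 per unit

Social marginal cost = private MC + MEC = 36.91 + 2.16x.
Set SMC = demand: 36.91 + 2.16x = 249.84 - 4.38x → x* = 32.5581.
The Pigouvian tax equals MEC at x*: 15.08 + 1.33×32.5581 = 58.3823.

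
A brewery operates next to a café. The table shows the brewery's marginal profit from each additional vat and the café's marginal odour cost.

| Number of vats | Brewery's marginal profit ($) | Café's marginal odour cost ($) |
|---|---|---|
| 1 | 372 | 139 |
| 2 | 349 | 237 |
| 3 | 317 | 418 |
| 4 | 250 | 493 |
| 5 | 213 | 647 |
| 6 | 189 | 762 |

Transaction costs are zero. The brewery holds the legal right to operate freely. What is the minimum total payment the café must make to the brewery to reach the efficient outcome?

Left alone the brewery would choose level 6 (marginal profit stays positive).
Efficient level: k* = 2 (marginal profit ≥ marginal odour cost through 2).
The café must at least cover the brewery's forgone profit from cutting 6→2: 317 + 250 + 213 + 189 = 969.

$969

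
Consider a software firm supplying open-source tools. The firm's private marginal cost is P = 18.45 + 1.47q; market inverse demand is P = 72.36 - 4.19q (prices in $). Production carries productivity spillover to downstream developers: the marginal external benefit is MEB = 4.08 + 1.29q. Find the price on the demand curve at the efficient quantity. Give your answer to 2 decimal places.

P = $16.76

Social marginal cost = private MC − MEB = 14.37 + 0.18q.
Set SMC = demand: 14.37 + 0.18q = 72.36 - 4.19q → q* = 13.2700.
Consumer price on the demand curve at q*: 72.36 − 4.19×13.2700 = 16.7587.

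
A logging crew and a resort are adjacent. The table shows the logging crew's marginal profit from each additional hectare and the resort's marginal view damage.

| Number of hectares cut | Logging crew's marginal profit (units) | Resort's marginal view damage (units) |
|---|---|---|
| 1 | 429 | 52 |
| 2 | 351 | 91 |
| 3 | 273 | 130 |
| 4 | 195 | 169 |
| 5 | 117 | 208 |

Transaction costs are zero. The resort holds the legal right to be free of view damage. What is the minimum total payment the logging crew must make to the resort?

442

Efficient level: marginal profit ≥ marginal view damage through level 4, so k* = 4.
With the resort holding the right, the logging crew must at least compensate total damage at k*: 52 + 91 + 130 + 169 = 442.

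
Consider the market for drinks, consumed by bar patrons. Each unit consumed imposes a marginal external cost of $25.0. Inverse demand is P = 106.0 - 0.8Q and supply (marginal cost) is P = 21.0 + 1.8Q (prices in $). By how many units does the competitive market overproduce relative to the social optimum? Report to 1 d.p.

9.6 units

Market equilibrium (private): 21.0 + 1.8Q = 106.0 - 0.8Q → Q_m = 32.6923.
Social marginal benefit = demand − MEC = 81.0 - 0.8Q.
Set SMB = MC: 81.0 - 0.8Q = 21.0 + 1.8Q → Q* = 23.0769.
Gap = |32.6923 − 23.0769| = 9.6154.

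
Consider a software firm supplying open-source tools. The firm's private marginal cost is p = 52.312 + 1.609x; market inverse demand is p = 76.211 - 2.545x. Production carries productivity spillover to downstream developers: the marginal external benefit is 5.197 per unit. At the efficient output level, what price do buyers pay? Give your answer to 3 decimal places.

Social marginal cost = private MC − MEB = 47.115 + 1.609x.
Set SMC = demand: 47.115 + 1.609x = 76.211 - 2.545x → x* = 7.0043.
Consumer price on the demand curve at x*: 76.211 − 2.545×7.0043 = 58.3851.

P = 58.385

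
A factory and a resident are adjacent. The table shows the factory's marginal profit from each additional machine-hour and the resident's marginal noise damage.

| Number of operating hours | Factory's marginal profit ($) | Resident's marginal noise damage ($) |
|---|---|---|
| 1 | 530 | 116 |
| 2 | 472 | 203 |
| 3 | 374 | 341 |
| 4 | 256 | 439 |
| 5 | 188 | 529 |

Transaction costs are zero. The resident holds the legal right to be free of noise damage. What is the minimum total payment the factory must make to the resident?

Efficient level: marginal profit ≥ marginal noise damage through level 3, so k* = 3.
With the resident holding the right, the factory must at least compensate total damage at k*: 116 + 203 + 341 = 660.

$660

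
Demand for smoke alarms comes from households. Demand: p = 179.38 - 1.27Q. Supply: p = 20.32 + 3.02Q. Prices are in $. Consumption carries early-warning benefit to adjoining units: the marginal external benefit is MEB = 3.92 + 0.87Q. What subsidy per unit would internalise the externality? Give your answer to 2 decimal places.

subsidy = $45.38 per unit

Social marginal benefit = demand + MEB = 183.30 - 0.40Q.
Set SMB = MC: 183.30 - 0.40Q = 20.32 + 3.02Q → Q* = 47.6550.
The Pigouvian subsidy equals MEB at Q*: 3.92 + 0.87×47.6550 = 45.3799.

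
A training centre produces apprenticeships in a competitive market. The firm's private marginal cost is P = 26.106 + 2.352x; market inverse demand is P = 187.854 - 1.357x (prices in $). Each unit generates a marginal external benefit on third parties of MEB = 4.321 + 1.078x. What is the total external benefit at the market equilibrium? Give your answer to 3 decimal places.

Market equilibrium (private): 26.106 + 2.352x = 187.854 - 1.357x → x_m = 43.6096.
Total external benefit = ∫₀^{x_m} (4.321 + 1.078x) dx = 4.321×43.6096 + ½×1.078×43.6096² = 1213.5058.

$1213.506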